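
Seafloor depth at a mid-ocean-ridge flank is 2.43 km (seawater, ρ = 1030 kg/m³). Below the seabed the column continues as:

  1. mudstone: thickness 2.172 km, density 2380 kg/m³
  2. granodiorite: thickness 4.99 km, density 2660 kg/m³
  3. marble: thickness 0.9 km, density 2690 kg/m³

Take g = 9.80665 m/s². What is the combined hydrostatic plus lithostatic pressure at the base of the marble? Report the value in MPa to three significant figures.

229 MPa

seawater: 1030 kg/m³ × 9.80665 m/s² × 2430 m = 2.455×10^7 Pa = 24.55 MPa
mudstone: 2380 kg/m³ × 9.80665 m/s² × 2172 m = 5.069×10^7 Pa = 50.69 MPa
granodiorite: 2660 kg/m³ × 9.80665 m/s² × 4990 m = 1.302×10^8 Pa = 130.2 MPa
marble: 2690 kg/m³ × 9.80665 m/s² × 900 m = 2.374×10^7 Pa = 23.74 MPa
Total = 24.55 + 50.69 + 130.2 + 23.74 = 229.15 MPa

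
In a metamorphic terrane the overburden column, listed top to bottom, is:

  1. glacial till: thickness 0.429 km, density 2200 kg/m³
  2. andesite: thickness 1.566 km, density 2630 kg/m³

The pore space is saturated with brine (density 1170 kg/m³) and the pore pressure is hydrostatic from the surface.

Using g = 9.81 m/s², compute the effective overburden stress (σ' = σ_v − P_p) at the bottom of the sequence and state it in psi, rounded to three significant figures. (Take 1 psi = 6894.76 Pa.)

3880 psi

Overburden (lithostatic) stress σ_v:
glacial till: 2200 kg/m³ × 9.81 m/s² × 429 m = 9.259×10^6 Pa = 9.259 MPa
andesite: 2630 kg/m³ × 9.81 m/s² × 1566 m = 4.040×10^7 Pa = 40.40 MPa
Total = 9.259 + 40.40 = 49.662 MPa
Pore pressure P_p = 1170 kg/m³ × 9.81 m/s² × 1995 m = 2.290×10^7 Pa = 22.90 MPa
Effective stress σ' = σ_v − P_p = 49.66 − 22.90 = 26.764 MPa = 3881.8 psi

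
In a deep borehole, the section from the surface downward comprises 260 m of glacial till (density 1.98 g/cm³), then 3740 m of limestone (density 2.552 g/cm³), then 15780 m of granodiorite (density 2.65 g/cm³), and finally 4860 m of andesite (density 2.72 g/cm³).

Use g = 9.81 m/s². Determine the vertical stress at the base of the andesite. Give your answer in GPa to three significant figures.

0.639 GPa

glacial till: 1980 kg/m³ × 9.81 m/s² × 260 m = 5.050×10^6 Pa = 5.050×10^-3 GPa
limestone: 2552 kg/m³ × 9.81 m/s² × 3740 m = 9.363×10^7 Pa = 0.09363 GPa
granodiorite: 2650 kg/m³ × 9.81 m/s² × 15780 m = 4.102×10^8 Pa = 0.4102 GPa
andesite: 2720 kg/m³ × 9.81 m/s² × 4860 m = 1.297×10^8 Pa = 0.1297 GPa
Total = 5.050×10^-3 + 0.09363 + 0.4102 + 0.1297 = 0.63859 GPa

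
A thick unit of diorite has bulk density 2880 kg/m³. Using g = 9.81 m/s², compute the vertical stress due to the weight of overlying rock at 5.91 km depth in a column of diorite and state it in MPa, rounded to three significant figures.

diorite: 2880 kg/m³ × 9.81 m/s² × 5910 m = 1.670×10^8 Pa = 167.0 MPa

167 MPa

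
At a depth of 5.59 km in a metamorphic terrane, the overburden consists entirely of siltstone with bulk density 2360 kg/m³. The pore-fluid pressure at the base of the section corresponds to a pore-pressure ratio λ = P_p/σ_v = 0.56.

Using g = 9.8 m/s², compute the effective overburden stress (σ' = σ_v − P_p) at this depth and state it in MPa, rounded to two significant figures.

Overburden (lithostatic) stress σ_v:
siltstone: 2360 kg/m³ × 9.8 m/s² × 5590 m = 1.293×10^8 Pa = 129.3 MPa
Pore pressure P_p = λ·σ_v = 0.56 × 129.3 MPa = 72.40 MPa
Effective stress σ' = σ_v − P_p = 129.3 − 72.40 = 56.886 MPa

57 MPa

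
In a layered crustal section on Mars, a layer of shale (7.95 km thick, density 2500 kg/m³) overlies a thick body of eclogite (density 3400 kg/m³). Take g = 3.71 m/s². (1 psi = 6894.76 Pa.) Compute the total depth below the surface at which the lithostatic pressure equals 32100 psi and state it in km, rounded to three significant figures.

19.7 km

Pressure at base of upper layers: 2500×3.71×7950 = 7.374×10^7 Pa = 10695 psi
Remaining pressure to be supplied by eclogite: 2.213×10^8 − 7.374×10^7 = 1.476×10^8 Pa
Additional depth in eclogite = 1.476×10^8 Pa / (3400 kg/m³ × 3.71 m/s²) = 11700 m
Total depth = 7950 m + 11700 m = 19650 m
= 19.650 km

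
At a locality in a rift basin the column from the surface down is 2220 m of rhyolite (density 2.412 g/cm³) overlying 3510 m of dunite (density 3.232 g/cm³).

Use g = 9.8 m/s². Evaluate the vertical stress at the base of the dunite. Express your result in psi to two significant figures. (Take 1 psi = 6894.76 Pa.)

rhyolite: 2412 kg/m³ × 9.8 m/s² × 2220 m = 5.248×10^7 Pa = 7611 psi
dunite: 3232 kg/m³ × 9.8 m/s² × 3510 m = 1.112×10^8 Pa = 16124 psi
Total = 7611 + 16124 = 23735 psi

24000 psi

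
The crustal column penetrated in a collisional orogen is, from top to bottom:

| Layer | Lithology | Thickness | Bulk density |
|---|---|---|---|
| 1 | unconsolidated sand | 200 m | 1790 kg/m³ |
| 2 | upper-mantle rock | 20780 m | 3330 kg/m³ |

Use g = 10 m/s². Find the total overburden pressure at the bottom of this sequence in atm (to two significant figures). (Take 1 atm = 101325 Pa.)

6900 atm

unconsolidated sand: 1790 kg/m³ × 10 m/s² × 200 m = 3.580×10^6 Pa = 35.33 atm
upper-mantle rock: 3330 kg/m³ × 10 m/s² × 20780 m = 6.920×10^8 Pa = 6829 atm
Total = 35.33 + 6829 = 6864.6 atm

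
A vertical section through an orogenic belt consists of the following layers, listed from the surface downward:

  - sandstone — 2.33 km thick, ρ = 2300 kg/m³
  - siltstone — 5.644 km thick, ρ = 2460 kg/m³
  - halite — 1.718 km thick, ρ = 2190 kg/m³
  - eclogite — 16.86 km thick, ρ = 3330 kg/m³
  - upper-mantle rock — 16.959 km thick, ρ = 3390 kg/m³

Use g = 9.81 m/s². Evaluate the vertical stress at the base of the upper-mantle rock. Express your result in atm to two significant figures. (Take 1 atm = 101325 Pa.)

sandstone: 2300 kg/m³ × 9.81 m/s² × 2330 m = 5.257×10^7 Pa = 518.8 atm
siltstone: 2460 kg/m³ × 9.81 m/s² × 5644 m = 1.362×10^8 Pa = 1344 atm
halite: 2190 kg/m³ × 9.81 m/s² × 1718 m = 3.691×10^7 Pa = 364.3 atm
eclogite: 3330 kg/m³ × 9.81 m/s² × 16860 m = 5.508×10^8 Pa = 5436 atm
upper-mantle rock: 3390 kg/m³ × 9.81 m/s² × 16959 m = 5.640×10^8 Pa = 5566 atm
Total = 518.8 + 1344 + 364.3 + 5436 + 5566 = 13229 atm

13000 atm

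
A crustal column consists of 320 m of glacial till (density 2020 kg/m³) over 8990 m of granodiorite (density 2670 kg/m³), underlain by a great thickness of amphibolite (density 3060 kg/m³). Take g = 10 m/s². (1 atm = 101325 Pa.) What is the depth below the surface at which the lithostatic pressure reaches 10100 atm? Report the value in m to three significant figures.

34700 m

Pressure at base of upper layers: 2020×10×320 + 2670×10×8990 = 2.465×10^8 Pa = 2433 atm
Remaining pressure to be supplied by amphibolite: 1.023×10^9 − 2.465×10^8 = 7.769×10^8 Pa
Additional depth in amphibolite = 7.769×10^8 Pa / (3060 kg/m³ × 10 m/s²) = 25388 m
Total depth = 9310 m + 25388 m = 34698 m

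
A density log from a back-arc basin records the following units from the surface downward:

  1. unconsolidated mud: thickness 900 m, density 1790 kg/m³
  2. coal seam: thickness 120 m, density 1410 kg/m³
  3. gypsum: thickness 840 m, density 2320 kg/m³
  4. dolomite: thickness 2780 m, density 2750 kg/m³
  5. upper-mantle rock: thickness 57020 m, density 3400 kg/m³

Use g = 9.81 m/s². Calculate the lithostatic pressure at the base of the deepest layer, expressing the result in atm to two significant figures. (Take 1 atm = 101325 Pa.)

20000 atm

unconsolidated mud: 1790 kg/m³ × 9.81 m/s² × 900 m = 1.580×10^7 Pa = 156.0 atm
coal seam: 1410 kg/m³ × 9.81 m/s² × 120 m = 1.660×10^6 Pa = 16.38 atm
gypsum: 2320 kg/m³ × 9.81 m/s² × 840 m = 1.912×10^7 Pa = 188.7 atm
dolomite: 2750 kg/m³ × 9.81 m/s² × 2780 m = 7.500×10^7 Pa = 740.2 atm
upper-mantle rock: 3400 kg/m³ × 9.81 m/s² × 57020 m = 1.902×10^9 Pa = 18770 atm
Total = 156.0 + 16.38 + 188.7 + 740.2 + 18770 = 19871 atm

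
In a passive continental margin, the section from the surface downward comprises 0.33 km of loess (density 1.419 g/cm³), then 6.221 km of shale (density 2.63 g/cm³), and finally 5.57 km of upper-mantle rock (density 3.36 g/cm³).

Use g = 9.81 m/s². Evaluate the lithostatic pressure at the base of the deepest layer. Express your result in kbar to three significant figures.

loess: 1419 kg/m³ × 9.81 m/s² × 330 m = 4.594×10^6 Pa = 0.04594 kbar
shale: 2630 kg/m³ × 9.81 m/s² × 6221 m = 1.605×10^8 Pa = 1.605 kbar
upper-mantle rock: 3360 kg/m³ × 9.81 m/s² × 5570 m = 1.836×10^8 Pa = 1.836 kbar
Total = 0.04594 + 1.605 + 1.836 = 3.4869 kbar

3.49 kbar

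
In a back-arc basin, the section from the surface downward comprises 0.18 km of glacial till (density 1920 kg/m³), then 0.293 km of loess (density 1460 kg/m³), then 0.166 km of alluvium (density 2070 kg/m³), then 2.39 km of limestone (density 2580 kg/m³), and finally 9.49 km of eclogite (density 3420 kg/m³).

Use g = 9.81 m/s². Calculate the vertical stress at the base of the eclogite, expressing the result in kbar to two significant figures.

3.9 kbar

glacial till: 1920 kg/m³ × 9.81 m/s² × 180 m = 3.390×10^6 Pa = 0.03390 kbar
loess: 1460 kg/m³ × 9.81 m/s² × 293 m = 4.197×10^6 Pa = 0.04197 kbar
alluvium: 2070 kg/m³ × 9.81 m/s² × 166 m = 3.371×10^6 Pa = 0.03371 kbar
limestone: 2580 kg/m³ × 9.81 m/s² × 2390 m = 6.049×10^7 Pa = 0.6049 kbar
eclogite: 3420 kg/m³ × 9.81 m/s² × 9490 m = 3.184×10^8 Pa = 3.184 kbar
Total = 0.03390 + 0.04197 + 0.03371 + 0.6049 + 3.184 = 3.8984 kbar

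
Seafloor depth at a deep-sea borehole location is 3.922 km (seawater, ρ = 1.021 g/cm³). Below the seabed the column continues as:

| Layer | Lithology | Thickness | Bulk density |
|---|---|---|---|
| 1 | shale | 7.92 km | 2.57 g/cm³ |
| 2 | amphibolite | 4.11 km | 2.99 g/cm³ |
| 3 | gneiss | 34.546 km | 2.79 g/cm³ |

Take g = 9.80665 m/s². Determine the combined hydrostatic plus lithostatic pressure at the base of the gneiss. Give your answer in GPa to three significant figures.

1.30 GPa

seawater: 1021 kg/m³ × 9.80665 m/s² × 3922 m = 3.927×10^7 Pa = 0.03927 GPa
shale: 2570 kg/m³ × 9.80665 m/s² × 7920 m = 1.996×10^8 Pa = 0.1996 GPa
amphibolite: 2990 kg/m³ × 9.80665 m/s² × 4110 m = 1.205×10^8 Pa = 0.1205 GPa
gneiss: 2790 kg/m³ × 9.80665 m/s² × 34546 m = 9.452×10^8 Pa = 0.9452 GPa
Total = 0.03927 + 0.1996 + 0.1205 + 0.9452 = 1.3046 GPa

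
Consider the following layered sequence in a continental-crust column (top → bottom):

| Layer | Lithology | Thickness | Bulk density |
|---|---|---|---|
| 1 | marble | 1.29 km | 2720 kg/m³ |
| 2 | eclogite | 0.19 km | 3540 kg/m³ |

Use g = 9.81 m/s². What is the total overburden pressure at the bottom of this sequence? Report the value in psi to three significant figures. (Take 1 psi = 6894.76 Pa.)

5950 psi

marble: 2720 kg/m³ × 9.81 m/s² × 1290 m = 3.442×10^7 Pa = 4992 psi
eclogite: 3540 kg/m³ × 9.81 m/s² × 190 m = 6.598×10^6 Pa = 957.0 psi
Total = 4992 + 957.0 = 5949.4 psi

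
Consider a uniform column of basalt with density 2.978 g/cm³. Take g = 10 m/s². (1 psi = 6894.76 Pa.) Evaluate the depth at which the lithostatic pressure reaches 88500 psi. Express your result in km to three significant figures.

h = P/(ρg) = 88500 psi / (2978 kg/m³ × 10 m/s²) = 6.102×10^8 Pa / 29780 Pa/m = 20490 m
= 20.490 km

20.5 km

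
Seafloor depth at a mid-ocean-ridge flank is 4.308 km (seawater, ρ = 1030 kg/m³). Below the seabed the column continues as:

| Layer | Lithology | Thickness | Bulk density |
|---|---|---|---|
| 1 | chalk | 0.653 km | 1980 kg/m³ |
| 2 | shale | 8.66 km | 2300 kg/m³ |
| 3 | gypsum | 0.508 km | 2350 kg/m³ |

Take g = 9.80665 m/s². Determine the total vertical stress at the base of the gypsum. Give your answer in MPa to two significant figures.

seawater: 1030 kg/m³ × 9.80665 m/s² × 4308 m = 4.351×10^7 Pa = 43.51 MPa
chalk: 1980 kg/m³ × 9.80665 m/s² × 653 m = 1.268×10^7 Pa = 12.68 MPa
shale: 2300 kg/m³ × 9.80665 m/s² × 8660 m = 1.953×10^8 Pa = 195.3 MPa
gypsum: 2350 kg/m³ × 9.80665 m/s² × 508 m = 1.171×10^7 Pa = 11.71 MPa
Total = 43.51 + 12.68 + 195.3 + 11.71 = 263.23 MPa

260 MPa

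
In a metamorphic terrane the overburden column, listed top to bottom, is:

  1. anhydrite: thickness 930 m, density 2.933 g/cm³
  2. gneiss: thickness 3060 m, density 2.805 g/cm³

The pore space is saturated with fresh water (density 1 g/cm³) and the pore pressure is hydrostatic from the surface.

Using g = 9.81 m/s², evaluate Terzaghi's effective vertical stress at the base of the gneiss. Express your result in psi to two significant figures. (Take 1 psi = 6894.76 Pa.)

Overburden (lithostatic) stress σ_v:
anhydrite: 2933 kg/m³ × 9.81 m/s² × 930 m = 2.676×10^7 Pa = 26.76 MPa
gneiss: 2805 kg/m³ × 9.81 m/s² × 3060 m = 8.420×10^7 Pa = 84.20 MPa
Total = 26.76 + 84.20 = 110.96 MPa
Pore pressure P_p = 1000 kg/m³ × 9.81 m/s² × 3990 m = 3.914×10^7 Pa = 39.14 MPa
Effective stress σ' = σ_v − P_p = 111.0 − 39.14 = 71.819 MPa = 10416 psi

10000 psi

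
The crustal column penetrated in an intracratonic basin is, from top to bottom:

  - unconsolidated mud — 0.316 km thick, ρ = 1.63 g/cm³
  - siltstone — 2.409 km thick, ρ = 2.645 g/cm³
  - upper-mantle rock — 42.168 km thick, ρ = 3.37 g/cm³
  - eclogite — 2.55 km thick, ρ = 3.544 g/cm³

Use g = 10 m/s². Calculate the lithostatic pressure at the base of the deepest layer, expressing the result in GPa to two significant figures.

unconsolidated mud: 1630 kg/m³ × 10 m/s² × 316 m = 5.151×10^6 Pa = 5.151×10^-3 GPa
siltstone: 2645 kg/m³ × 10 m/s² × 2409 m = 6.372×10^7 Pa = 0.06372 GPa
upper-mantle rock: 3370 kg/m³ × 10 m/s² × 42168 m = 1.421×10^9 Pa = 1.421 GPa
eclogite: 3544 kg/m³ × 10 m/s² × 2550 m = 9.037×10^7 Pa = 0.09037 GPa
Total = 5.151×10^-3 + 0.06372 + 1.421 + 0.09037 = 1.5803 GPa

1.6 GPa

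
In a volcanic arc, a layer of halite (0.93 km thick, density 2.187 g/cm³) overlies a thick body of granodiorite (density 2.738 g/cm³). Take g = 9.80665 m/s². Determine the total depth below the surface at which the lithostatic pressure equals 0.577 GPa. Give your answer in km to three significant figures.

21.7 km

Pressure at base of upper layers: 2187×9.80665×930 = 1.995×10^7 Pa = 0.01995 GPa
Remaining pressure to be supplied by granodiorite: 5.770×10^8 − 1.995×10^7 = 5.571×10^8 Pa
Additional depth in granodiorite = 5.571×10^8 Pa / (2738 kg/m³ × 9.80665 m/s²) = 20746 m
Total depth = 930 m + 20746 m = 21676 m
= 21.676 km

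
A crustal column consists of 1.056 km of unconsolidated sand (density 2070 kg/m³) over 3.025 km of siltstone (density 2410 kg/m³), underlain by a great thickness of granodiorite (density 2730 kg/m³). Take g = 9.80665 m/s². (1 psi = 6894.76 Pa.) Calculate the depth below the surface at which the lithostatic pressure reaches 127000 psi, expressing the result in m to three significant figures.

Pressure at base of upper layers: 2070×9.80665×1056 + 2410×9.80665×3025 = 9.293×10^7 Pa = 13478 psi
Remaining pressure to be supplied by granodiorite: 8.756×10^8 − 9.293×10^7 = 7.827×10^8 Pa
Additional depth in granodiorite = 7.827×10^8 Pa / (2730 kg/m³ × 9.80665 m/s²) = 29236 m
Total depth = 4081 m + 29236 m = 33317 m

33300 m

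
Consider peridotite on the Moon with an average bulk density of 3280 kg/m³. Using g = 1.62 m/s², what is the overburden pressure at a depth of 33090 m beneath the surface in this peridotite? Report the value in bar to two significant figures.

1800 bar

peridotite: 3280 kg/m³ × 1.62 m/s² × 33090 m = 1.758×10^8 Pa = 1758 bar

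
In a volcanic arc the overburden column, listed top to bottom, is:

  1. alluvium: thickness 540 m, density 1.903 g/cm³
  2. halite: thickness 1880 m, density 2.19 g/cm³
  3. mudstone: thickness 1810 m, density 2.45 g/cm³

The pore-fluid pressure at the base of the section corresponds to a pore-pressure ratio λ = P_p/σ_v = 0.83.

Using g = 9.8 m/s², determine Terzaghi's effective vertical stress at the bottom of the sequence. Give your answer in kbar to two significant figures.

0.16 kbar

Overburden (lithostatic) stress σ_v:
alluvium: 1903 kg/m³ × 9.8 m/s² × 540 m = 1.007×10^7 Pa = 10.07 MPa
halite: 2190 kg/m³ × 9.8 m/s² × 1880 m = 4.035×10^7 Pa = 40.35 MPa
mudstone: 2450 kg/m³ × 9.8 m/s² × 1810 m = 4.346×10^7 Pa = 43.46 MPa
Total = 10.07 + 40.35 + 43.46 = 93.877 MPa
Pore pressure P_p = λ·σ_v = 0.83 × 93.88 MPa = 77.92 MPa
Effective stress σ' = σ_v − P_p = 93.88 − 77.92 = 15.959 MPa = 0.15959 kbar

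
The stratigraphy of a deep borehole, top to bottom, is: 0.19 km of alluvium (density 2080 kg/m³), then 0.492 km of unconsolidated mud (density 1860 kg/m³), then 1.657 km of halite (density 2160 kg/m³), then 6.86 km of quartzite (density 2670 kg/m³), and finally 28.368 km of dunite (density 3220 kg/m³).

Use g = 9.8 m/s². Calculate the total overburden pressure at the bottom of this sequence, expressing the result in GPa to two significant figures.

1.1 GPa

alluvium: 2080 kg/m³ × 9.8 m/s² × 190 m = 3.873×10^6 Pa = 3.873×10^-3 GPa
unconsolidated mud: 1860 kg/m³ × 9.8 m/s² × 492 m = 8.968×10^6 Pa = 8.968×10^-3 GPa
halite: 2160 kg/m³ × 9.8 m/s² × 1657 m = 3.508×10^7 Pa = 0.03508 GPa
quartzite: 2670 kg/m³ × 9.8 m/s² × 6860 m = 1.795×10^8 Pa = 0.1795 GPa
dunite: 3220 kg/m³ × 9.8 m/s² × 28368 m = 8.952×10^8 Pa = 0.8952 GPa
Total = 3.873×10^-3 + 8.968×10^-3 + 0.03508 + 0.1795 + 0.8952 = 1.1226 GPa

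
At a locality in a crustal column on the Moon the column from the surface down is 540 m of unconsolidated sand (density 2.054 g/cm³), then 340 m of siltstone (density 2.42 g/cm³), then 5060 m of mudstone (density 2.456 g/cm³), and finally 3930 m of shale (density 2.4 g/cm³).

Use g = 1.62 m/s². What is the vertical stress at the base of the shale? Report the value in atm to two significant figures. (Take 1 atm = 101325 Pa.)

unconsolidated sand: 2054 kg/m³ × 1.62 m/s² × 540 m = 1.797×10^6 Pa = 17.73 atm
siltstone: 2420 kg/m³ × 1.62 m/s² × 340 m = 1.333×10^6 Pa = 13.16 atm
mudstone: 2456 kg/m³ × 1.62 m/s² × 5060 m = 2.013×10^7 Pa = 198.7 atm
shale: 2400 kg/m³ × 1.62 m/s² × 3930 m = 1.528×10^7 Pa = 150.8 atm
Total = 17.73 + 13.16 + 198.7 + 150.8 = 380.38 atm

380 atm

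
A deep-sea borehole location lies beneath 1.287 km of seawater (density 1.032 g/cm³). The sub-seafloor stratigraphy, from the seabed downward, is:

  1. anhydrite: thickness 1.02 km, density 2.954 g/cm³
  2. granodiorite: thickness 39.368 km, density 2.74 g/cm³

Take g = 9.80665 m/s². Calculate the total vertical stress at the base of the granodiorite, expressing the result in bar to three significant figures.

seawater: 1032 kg/m³ × 9.80665 m/s² × 1287 m = 1.303×10^7 Pa = 130.3 bar
anhydrite: 2954 kg/m³ × 9.80665 m/s² × 1020 m = 2.955×10^7 Pa = 295.5 bar
granodiorite: 2740 kg/m³ × 9.80665 m/s² × 39368 m = 1.058×10^9 Pa = 10578 bar
Total = 130.3 + 295.5 + 10578 = 11004 bar

11000 bar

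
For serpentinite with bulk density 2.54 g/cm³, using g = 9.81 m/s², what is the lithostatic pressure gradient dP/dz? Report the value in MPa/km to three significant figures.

24.9 MPa/km

dP/dz = ρg = 2540 kg/m³ × 9.81 m/s² = 24917 Pa/m
= 24917 Pa/m × (1 MPa/km / 1000.0 Pa/m) = 24.917 MPa/km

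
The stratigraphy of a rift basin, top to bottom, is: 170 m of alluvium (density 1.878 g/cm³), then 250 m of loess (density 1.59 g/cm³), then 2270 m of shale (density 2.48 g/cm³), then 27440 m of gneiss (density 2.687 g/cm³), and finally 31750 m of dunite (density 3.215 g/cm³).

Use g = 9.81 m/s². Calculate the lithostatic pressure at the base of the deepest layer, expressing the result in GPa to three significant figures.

alluvium: 1878 kg/m³ × 9.81 m/s² × 170 m = 3.132×10^6 Pa = 3.132×10^-3 GPa
loess: 1590 kg/m³ × 9.81 m/s² × 250 m = 3.899×10^6 Pa = 3.899×10^-3 GPa
shale: 2480 kg/m³ × 9.81 m/s² × 2270 m = 5.523×10^7 Pa = 0.05523 GPa
gneiss: 2687 kg/m³ × 9.81 m/s² × 27440 m = 7.233×10^8 Pa = 0.7233 GPa
dunite: 3215 kg/m³ × 9.81 m/s² × 31750 m = 1.001×10^9 Pa = 1.001 GPa
Total = 3.132×10^-3 + 3.899×10^-3 + 0.05523 + 0.7233 + 1.001 = 1.7869 GPa

1.79 GPa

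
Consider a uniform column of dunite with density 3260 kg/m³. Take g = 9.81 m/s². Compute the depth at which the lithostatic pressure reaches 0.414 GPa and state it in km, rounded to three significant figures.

12.9 km

h = P/(ρg) = 0.414 GPa / (3260 kg/m³ × 9.81 m/s²) = 4.140×10^8 Pa / 31981 Pa/m = 12945 m
= 12.945 km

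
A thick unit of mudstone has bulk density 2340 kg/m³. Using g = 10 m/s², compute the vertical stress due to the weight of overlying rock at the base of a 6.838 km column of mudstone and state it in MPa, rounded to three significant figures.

160 MPa

mudstone: 2340 kg/m³ × 10 m/s² × 6838 m = 1.600×10^8 Pa = 160.0 MPa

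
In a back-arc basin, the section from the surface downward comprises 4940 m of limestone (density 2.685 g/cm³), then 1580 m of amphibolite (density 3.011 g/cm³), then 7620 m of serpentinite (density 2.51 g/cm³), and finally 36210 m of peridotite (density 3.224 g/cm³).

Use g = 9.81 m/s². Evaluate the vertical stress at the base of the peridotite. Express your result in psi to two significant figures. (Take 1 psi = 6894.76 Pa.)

220000 psi

limestone: 2685 kg/m³ × 9.81 m/s² × 4940 m = 1.301×10^8 Pa = 18872 psi
amphibolite: 3011 kg/m³ × 9.81 m/s² × 1580 m = 4.667×10^7 Pa = 6769 psi
serpentinite: 2510 kg/m³ × 9.81 m/s² × 7620 m = 1.876×10^8 Pa = 27213 psi
peridotite: 3224 kg/m³ × 9.81 m/s² × 36210 m = 1.145×10^9 Pa = 1.661×10^5 psi
Total = 18872 + 6769 + 27213 + 1.661×10^5 = 2.1896×10^5 psi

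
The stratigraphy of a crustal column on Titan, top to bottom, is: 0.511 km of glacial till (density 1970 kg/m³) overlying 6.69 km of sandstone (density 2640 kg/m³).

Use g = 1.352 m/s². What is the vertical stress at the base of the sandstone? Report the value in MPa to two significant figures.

25 MPa

glacial till: 1970 kg/m³ × 1.352 m/s² × 511 m = 1.361×10^6 Pa = 1.361 MPa
sandstone: 2640 kg/m³ × 1.352 m/s² × 6690 m = 2.388×10^7 Pa = 23.88 MPa
Total = 1.361 + 23.88 = 25.240 MPa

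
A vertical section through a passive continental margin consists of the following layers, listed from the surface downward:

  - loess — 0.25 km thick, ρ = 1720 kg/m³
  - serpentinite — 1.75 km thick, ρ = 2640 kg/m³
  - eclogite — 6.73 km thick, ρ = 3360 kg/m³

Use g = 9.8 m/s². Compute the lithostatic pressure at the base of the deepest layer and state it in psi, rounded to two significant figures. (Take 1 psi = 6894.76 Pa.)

loess: 1720 kg/m³ × 9.8 m/s² × 250 m = 4.214×10^6 Pa = 611.2 psi
serpentinite: 2640 kg/m³ × 9.8 m/s² × 1750 m = 4.528×10^7 Pa = 6567 psi
eclogite: 3360 kg/m³ × 9.8 m/s² × 6730 m = 2.216×10^8 Pa = 32141 psi
Total = 611.2 + 6567 + 32141 = 39319 psi

39000 psi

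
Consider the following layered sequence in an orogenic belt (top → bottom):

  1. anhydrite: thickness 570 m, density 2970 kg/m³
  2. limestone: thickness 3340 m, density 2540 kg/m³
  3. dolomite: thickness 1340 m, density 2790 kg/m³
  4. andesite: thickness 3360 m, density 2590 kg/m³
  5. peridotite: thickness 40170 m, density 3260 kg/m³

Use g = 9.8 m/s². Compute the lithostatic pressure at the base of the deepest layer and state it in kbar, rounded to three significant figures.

15.1 kbar

anhydrite: 2970 kg/m³ × 9.8 m/s² × 570 m = 1.659×10^7 Pa = 0.1659 kbar
limestone: 2540 kg/m³ × 9.8 m/s² × 3340 m = 8.314×10^7 Pa = 0.8314 kbar
dolomite: 2790 kg/m³ × 9.8 m/s² × 1340 m = 3.664×10^7 Pa = 0.3664 kbar
andesite: 2590 kg/m³ × 9.8 m/s² × 3360 m = 8.528×10^7 Pa = 0.8528 kbar
peridotite: 3260 kg/m³ × 9.8 m/s² × 40170 m = 1.283×10^9 Pa = 12.83 kbar
Total = 0.1659 + 0.8314 + 0.3664 + 0.8528 + 12.83 = 15.050 kbar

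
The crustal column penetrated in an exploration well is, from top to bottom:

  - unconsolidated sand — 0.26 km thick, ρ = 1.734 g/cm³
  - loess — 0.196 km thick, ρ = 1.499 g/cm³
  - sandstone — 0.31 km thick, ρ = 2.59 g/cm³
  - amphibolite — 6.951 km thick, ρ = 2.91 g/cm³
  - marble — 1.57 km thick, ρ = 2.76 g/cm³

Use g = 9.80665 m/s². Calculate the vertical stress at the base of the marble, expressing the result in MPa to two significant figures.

unconsolidated sand: 1734 kg/m³ × 9.80665 m/s² × 260 m = 4.421×10^6 Pa = 4.421 MPa
loess: 1499 kg/m³ × 9.80665 m/s² × 196 m = 2.881×10^6 Pa = 2.881 MPa
sandstone: 2590 kg/m³ × 9.80665 m/s² × 310 m = 7.874×10^6 Pa = 7.874 MPa
amphibolite: 2910 kg/m³ × 9.80665 m/s² × 6951 m = 1.984×10^8 Pa = 198.4 MPa
marble: 2760 kg/m³ × 9.80665 m/s² × 1570 m = 4.249×10^7 Pa = 42.49 MPa
Total = 4.421 + 2.881 + 7.874 + 198.4 + 42.49 = 256.03 MPa

260 MPa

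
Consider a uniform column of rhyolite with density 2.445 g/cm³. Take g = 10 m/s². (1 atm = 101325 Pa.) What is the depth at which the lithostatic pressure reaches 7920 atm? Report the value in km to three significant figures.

32.8 km

h = P/(ρg) = 7920 atm / (2445 kg/m³ × 10 m/s²) = 8.025×10^8 Pa / 24450 Pa/m = 32822 m
= 32.822 km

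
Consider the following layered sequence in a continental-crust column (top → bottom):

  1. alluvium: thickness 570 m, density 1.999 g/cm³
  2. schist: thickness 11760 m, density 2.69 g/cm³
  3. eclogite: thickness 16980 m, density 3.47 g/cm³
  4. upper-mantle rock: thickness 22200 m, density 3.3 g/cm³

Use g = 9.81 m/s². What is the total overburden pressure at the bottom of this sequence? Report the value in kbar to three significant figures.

16.2 kbar

alluvium: 1999 kg/m³ × 9.81 m/s² × 570 m = 1.118×10^7 Pa = 0.1118 kbar
schist: 2690 kg/m³ × 9.81 m/s² × 11760 m = 3.103×10^8 Pa = 3.103 kbar
eclogite: 3470 kg/m³ × 9.81 m/s² × 16980 m = 5.780×10^8 Pa = 5.780 kbar
upper-mantle rock: 3300 kg/m³ × 9.81 m/s² × 22200 m = 7.187×10^8 Pa = 7.187 kbar
Total = 0.1118 + 3.103 + 5.780 + 7.187 = 16.182 kbar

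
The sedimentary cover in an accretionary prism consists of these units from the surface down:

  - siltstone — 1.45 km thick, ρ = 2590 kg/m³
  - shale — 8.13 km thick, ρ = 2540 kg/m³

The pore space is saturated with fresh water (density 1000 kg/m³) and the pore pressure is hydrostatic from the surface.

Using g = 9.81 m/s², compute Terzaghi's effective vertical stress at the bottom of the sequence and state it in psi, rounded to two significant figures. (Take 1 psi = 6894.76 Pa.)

Overburden (lithostatic) stress σ_v:
siltstone: 2590 kg/m³ × 9.81 m/s² × 1450 m = 3.684×10^7 Pa = 36.84 MPa
shale: 2540 kg/m³ × 9.81 m/s² × 8130 m = 2.026×10^8 Pa = 202.6 MPa
Total = 36.84 + 202.6 = 239.42 MPa
Pore pressure P_p = 1000 kg/m³ × 9.81 m/s² × 9580 m = 9.398×10^7 Pa = 93.98 MPa
Effective stress σ' = σ_v − P_p = 239.4 − 93.98 = 145.44 MPa = 21094 psi

21000 psi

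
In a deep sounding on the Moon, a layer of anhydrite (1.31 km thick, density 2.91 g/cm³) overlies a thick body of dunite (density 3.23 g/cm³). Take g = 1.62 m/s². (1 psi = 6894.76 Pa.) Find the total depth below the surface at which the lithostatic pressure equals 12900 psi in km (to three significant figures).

Pressure at base of upper layers: 2910×1.62×1310 = 6.176×10^6 Pa = 895.7 psi
Remaining pressure to be supplied by dunite: 8.894×10^7 − 6.176×10^6 = 8.277×10^7 Pa
Additional depth in dunite = 8.277×10^7 Pa / (3230 kg/m³ × 1.62 m/s²) = 15818 m
Total depth = 1310 m + 15818 m = 17128 m
= 17.128 km

17.1 km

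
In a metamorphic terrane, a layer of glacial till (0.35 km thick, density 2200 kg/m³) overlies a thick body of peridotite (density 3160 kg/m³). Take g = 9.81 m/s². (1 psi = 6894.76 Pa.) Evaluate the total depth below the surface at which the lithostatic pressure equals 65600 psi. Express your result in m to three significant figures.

14700 m

Pressure at base of upper layers: 2200×9.81×350 = 7.554×10^6 Pa = 1096 psi
Remaining pressure to be supplied by peridotite: 4.523×10^8 − 7.554×10^6 = 4.447×10^8 Pa
Additional depth in peridotite = 4.447×10^8 Pa / (3160 kg/m³ × 9.81 m/s²) = 14347 m
Total depth = 350 m + 14347 m = 14697 m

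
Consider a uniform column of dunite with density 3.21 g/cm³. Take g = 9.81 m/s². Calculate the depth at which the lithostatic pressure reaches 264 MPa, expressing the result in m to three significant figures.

h = P/(ρg) = 264 MPa / (3210 kg/m³ × 9.81 m/s²) = 2.640×10^8 Pa / 31490 Pa/m = 8383.6 m

8380 m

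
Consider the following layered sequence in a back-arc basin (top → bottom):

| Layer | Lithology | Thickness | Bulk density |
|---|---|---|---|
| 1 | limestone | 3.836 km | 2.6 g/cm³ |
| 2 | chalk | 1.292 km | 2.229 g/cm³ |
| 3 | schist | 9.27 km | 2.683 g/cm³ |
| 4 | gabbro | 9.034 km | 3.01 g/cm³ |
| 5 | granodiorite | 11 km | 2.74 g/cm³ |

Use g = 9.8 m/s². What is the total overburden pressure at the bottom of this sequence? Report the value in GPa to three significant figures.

0.932 GPa

limestone: 2600 kg/m³ × 9.8 m/s² × 3836 m = 9.774×10^7 Pa = 0.09774 GPa
chalk: 2229 kg/m³ × 9.8 m/s² × 1292 m = 2.822×10^7 Pa = 0.02822 GPa
schist: 2683 kg/m³ × 9.8 m/s² × 9270 m = 2.437×10^8 Pa = 0.2437 GPa
gabbro: 3010 kg/m³ × 9.8 m/s² × 9034 m = 2.665×10^8 Pa = 0.2665 GPa
granodiorite: 2740 kg/m³ × 9.8 m/s² × 11000 m = 2.954×10^8 Pa = 0.2954 GPa
Total = 0.09774 + 0.02822 + 0.2437 + 0.2665 + 0.2954 = 0.93156 GPa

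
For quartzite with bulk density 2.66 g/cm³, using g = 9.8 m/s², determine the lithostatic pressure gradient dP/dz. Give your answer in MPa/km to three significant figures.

26.1 MPa/km

dP/dz = ρg = 2660 kg/m³ × 9.8 m/s² = 26068 Pa/m
= 26068 Pa/m × (1 MPa/km / 1000.0 Pa/m) = 26.068 MPa/km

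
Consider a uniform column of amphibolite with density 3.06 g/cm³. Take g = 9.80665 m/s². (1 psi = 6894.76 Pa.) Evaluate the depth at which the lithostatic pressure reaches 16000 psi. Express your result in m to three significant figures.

3680 m

h = P/(ρg) = 16000 psi / (3060 kg/m³ × 9.80665 m/s²) = 1.103×10^8 Pa / 30008 Pa/m = 3676.2 m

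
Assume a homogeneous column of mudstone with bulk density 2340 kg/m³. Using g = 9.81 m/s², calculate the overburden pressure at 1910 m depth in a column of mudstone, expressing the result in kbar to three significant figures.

0.438 kbar

mudstone: 2340 kg/m³ × 9.81 m/s² × 1910 m = 4.384×10^7 Pa = 0.4384 kbar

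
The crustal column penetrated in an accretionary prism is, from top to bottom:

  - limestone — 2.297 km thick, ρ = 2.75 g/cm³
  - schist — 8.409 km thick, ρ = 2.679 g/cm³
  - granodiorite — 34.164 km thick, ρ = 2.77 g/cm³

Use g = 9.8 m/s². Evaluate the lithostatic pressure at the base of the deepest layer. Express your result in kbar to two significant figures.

12 kbar

limestone: 2750 kg/m³ × 9.8 m/s² × 2297 m = 6.190×10^7 Pa = 0.6190 kbar
schist: 2679 kg/m³ × 9.8 m/s² × 8409 m = 2.208×10^8 Pa = 2.208 kbar
granodiorite: 2770 kg/m³ × 9.8 m/s² × 34164 m = 9.274×10^8 Pa = 9.274 kbar
Total = 0.6190 + 2.208 + 9.274 = 12.101 kbar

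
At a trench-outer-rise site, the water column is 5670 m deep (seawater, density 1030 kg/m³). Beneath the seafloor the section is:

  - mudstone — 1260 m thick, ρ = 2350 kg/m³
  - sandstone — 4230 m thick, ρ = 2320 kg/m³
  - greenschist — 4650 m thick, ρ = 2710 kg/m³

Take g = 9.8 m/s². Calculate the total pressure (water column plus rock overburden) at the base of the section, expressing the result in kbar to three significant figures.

3.06 kbar

seawater: 1030 kg/m³ × 9.8 m/s² × 5670 m = 5.723×10^7 Pa = 0.5723 kbar
mudstone: 2350 kg/m³ × 9.8 m/s² × 1260 m = 2.902×10^7 Pa = 0.2902 kbar
sandstone: 2320 kg/m³ × 9.8 m/s² × 4230 m = 9.617×10^7 Pa = 0.9617 kbar
greenschist: 2710 kg/m³ × 9.8 m/s² × 4650 m = 1.235×10^8 Pa = 1.235 kbar
Total = 0.5723 + 0.2902 + 0.9617 + 1.235 = 3.0592 kbar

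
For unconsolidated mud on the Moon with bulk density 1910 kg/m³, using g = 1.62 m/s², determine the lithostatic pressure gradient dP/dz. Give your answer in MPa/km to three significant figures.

3.09 MPa/km

dP/dz = ρg = 1910 kg/m³ × 1.62 m/s² = 3094.2 Pa/m
= 3094.2 Pa/m × (1 MPa/km / 1000.0 Pa/m) = 3.0942 MPa/km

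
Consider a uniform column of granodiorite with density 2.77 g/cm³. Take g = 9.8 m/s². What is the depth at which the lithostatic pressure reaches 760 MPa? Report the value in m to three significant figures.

h = P/(ρg) = 760 MPa / (2770 kg/m³ × 9.8 m/s²) = 7.600×10^8 Pa / 27146 Pa/m = 27997 m

28000 m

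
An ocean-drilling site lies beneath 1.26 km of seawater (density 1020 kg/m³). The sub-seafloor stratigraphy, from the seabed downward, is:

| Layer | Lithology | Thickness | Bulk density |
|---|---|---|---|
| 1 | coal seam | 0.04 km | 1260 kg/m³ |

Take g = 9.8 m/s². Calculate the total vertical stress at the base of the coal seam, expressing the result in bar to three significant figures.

seawater: 1020 kg/m³ × 9.8 m/s² × 1260 m = 1.259×10^7 Pa = 125.9 bar
coal seam: 1260 kg/m³ × 9.8 m/s² × 40 m = 4.939×10^5 Pa = 4.939 bar
Total = 125.9 + 4.939 = 130.89 bar

131 bar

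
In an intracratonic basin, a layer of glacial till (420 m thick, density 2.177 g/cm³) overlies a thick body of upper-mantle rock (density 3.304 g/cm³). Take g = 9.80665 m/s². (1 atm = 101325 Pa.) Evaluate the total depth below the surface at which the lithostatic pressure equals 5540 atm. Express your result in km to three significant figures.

Pressure at base of upper layers: 2177×9.80665×420 = 8.967×10^6 Pa = 88.49 atm
Remaining pressure to be supplied by upper-mantle rock: 5.613×10^8 − 8.967×10^6 = 5.524×10^8 Pa
Additional depth in upper-mantle rock = 5.524×10^8 Pa / (3304 kg/m³ × 9.80665 m/s²) = 17048 m
Total depth = 420 m + 17048 m = 17468 m
= 17.468 km

17.5 km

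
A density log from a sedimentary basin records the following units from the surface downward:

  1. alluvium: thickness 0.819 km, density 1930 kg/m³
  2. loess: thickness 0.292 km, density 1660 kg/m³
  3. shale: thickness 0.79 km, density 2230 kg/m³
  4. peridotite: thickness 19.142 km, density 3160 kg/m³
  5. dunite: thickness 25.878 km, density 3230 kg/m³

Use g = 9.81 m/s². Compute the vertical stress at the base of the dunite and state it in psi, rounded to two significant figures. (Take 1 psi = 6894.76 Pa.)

210000 psi

alluvium: 1930 kg/m³ × 9.81 m/s² × 819 m = 1.551×10^7 Pa = 2249 psi
loess: 1660 kg/m³ × 9.81 m/s² × 292 m = 4.755×10^6 Pa = 689.7 psi
shale: 2230 kg/m³ × 9.81 m/s² × 790 m = 1.728×10^7 Pa = 2507 psi
peridotite: 3160 kg/m³ × 9.81 m/s² × 19142 m = 5.934×10^8 Pa = 86065 psi
dunite: 3230 kg/m³ × 9.81 m/s² × 25878 m = 8.200×10^8 Pa = 1.189×10^5 psi
Total = 2249 + 689.7 + 2507 + 86065 + 1.189×10^5 = 2.1044×10^5 psi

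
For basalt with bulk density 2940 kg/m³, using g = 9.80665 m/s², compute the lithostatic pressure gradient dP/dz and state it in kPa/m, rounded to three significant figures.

dP/dz = ρg = 2940 kg/m³ × 9.80665 m/s² = 28832 Pa/m
= 28832 Pa/m × (1 kPa/m / 1000.0 Pa/m) = 28.832 kPa/m

28.8 kPa/m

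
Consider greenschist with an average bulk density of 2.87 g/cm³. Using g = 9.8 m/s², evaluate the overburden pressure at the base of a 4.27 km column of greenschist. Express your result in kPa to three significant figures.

120000 kPa

greenschist: 2870 kg/m³ × 9.8 m/s² × 4270 m = 1.201×10^8 Pa = 1.201×10^5 kPa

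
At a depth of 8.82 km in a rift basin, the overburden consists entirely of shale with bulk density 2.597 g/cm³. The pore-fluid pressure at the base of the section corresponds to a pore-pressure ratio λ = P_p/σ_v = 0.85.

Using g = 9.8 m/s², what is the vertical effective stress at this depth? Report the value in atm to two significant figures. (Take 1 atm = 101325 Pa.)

Overburden (lithostatic) stress σ_v:
shale: 2597 kg/m³ × 9.8 m/s² × 8820 m = 2.245×10^8 Pa = 224.5 MPa
Pore pressure P_p = λ·σ_v = 0.85 × 224.5 MPa = 190.8 MPa
Effective stress σ' = σ_v − P_p = 224.5 − 190.8 = 33.671 MPa = 332.31 atm

330 atm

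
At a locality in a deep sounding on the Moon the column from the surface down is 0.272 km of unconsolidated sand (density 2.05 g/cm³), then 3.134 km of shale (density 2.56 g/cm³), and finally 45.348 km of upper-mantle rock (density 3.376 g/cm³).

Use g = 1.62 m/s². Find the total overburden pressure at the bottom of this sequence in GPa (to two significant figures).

unconsolidated sand: 2050 kg/m³ × 1.62 m/s² × 272 m = 9.033×10^5 Pa = 9.033×10^-4 GPa
shale: 2560 kg/m³ × 1.62 m/s² × 3134 m = 1.300×10^7 Pa = 0.01300 GPa
upper-mantle rock: 3376 kg/m³ × 1.62 m/s² × 45348 m = 2.480×10^8 Pa = 0.2480 GPa
Total = 9.033×10^-4 + 0.01300 + 0.2480 = 0.26191 GPa

0.26 GPa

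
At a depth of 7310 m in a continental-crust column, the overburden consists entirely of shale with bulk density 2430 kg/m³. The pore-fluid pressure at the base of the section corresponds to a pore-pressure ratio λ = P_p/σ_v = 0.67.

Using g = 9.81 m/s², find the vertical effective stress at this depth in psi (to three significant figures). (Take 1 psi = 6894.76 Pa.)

8340 psi

Overburden (lithostatic) stress σ_v:
shale: 2430 kg/m³ × 9.81 m/s² × 7310 m = 1.743×10^8 Pa = 174.3 MPa
Pore pressure P_p = λ·σ_v = 0.67 × 174.3 MPa = 116.8 MPa
Effective stress σ' = σ_v − P_p = 174.3 − 116.8 = 57.505 MPa = 8340.4 psi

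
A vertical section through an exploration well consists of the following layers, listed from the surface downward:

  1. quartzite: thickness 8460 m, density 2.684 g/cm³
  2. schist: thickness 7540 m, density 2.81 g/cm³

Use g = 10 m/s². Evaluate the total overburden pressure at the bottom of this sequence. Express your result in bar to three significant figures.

quartzite: 2684 kg/m³ × 10 m/s² × 8460 m = 2.271×10^8 Pa = 2271 bar
schist: 2810 kg/m³ × 10 m/s² × 7540 m = 2.119×10^8 Pa = 2119 bar
Total = 2271 + 2119 = 4389.4 bar

4390 bar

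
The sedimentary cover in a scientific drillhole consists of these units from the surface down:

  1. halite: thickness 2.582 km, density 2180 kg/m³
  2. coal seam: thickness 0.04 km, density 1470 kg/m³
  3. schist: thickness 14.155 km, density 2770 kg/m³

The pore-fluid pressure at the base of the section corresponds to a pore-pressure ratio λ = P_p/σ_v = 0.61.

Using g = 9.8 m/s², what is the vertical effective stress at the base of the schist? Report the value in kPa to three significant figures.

Overburden (lithostatic) stress σ_v:
halite: 2180 kg/m³ × 9.8 m/s² × 2582 m = 5.516×10^7 Pa = 55.16 MPa
coal seam: 1470 kg/m³ × 9.8 m/s² × 40 m = 5.762×10^5 Pa = 0.5762 MPa
schist: 2770 kg/m³ × 9.8 m/s² × 14155 m = 3.843×10^8 Pa = 384.3 MPa
Total = 55.16 + 0.5762 + 384.3 = 439.99 MPa
Pore pressure P_p = λ·σ_v = 0.61 × 440.0 MPa = 268.4 MPa
Effective stress σ' = σ_v − P_p = 440.0 − 268.4 = 171.60 MPa = 1.7160×10^5 kPa

172000 kPa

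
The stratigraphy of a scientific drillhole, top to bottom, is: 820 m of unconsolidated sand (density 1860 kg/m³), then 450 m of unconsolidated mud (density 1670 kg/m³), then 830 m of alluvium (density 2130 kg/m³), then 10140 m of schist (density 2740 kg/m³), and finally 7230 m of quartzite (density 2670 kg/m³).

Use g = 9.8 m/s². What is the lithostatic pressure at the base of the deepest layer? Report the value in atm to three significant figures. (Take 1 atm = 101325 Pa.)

unconsolidated sand: 1860 kg/m³ × 9.8 m/s² × 820 m = 1.495×10^7 Pa = 147.5 atm
unconsolidated mud: 1670 kg/m³ × 9.8 m/s² × 450 m = 7.365×10^6 Pa = 72.68 atm
alluvium: 2130 kg/m³ × 9.8 m/s² × 830 m = 1.733×10^7 Pa = 171.0 atm
schist: 2740 kg/m³ × 9.8 m/s² × 10140 m = 2.723×10^8 Pa = 2687 atm
quartzite: 2670 kg/m³ × 9.8 m/s² × 7230 m = 1.892×10^8 Pa = 1867 atm
Total = 147.5 + 72.68 + 171.0 + 2687 + 1867 = 4945.4 atm

4950 atm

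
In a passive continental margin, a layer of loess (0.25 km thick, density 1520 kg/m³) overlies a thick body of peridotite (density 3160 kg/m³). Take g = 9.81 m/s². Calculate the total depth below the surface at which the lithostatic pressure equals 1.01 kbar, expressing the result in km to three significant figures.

3.39 km

Pressure at base of upper layers: 1520×9.81×250 = 3.728×10^6 Pa = 0.03728 kbar
Remaining pressure to be supplied by peridotite: 1.010×10^8 − 3.728×10^6 = 9.727×10^7 Pa
Additional depth in peridotite = 9.727×10^7 Pa / (3160 kg/m³ × 9.81 m/s²) = 3137.9 m
Total depth = 250 m + 3137.9 m = 3387.9 m
= 3.3879 km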